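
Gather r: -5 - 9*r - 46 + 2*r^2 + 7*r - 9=2*r^2 - 2*r - 60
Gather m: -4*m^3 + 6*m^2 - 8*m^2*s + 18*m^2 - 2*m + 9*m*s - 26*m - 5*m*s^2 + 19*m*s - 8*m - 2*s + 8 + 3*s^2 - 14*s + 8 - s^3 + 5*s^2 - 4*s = -4*m^3 + m^2*(24 - 8*s) + m*(-5*s^2 + 28*s - 36) - s^3 + 8*s^2 - 20*s + 16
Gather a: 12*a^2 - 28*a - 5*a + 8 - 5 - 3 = 12*a^2 - 33*a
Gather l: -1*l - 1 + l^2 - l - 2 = l^2 - 2*l - 3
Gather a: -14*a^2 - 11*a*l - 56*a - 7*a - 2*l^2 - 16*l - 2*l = -14*a^2 + a*(-11*l - 63) - 2*l^2 - 18*l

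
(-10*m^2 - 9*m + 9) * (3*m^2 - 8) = -30*m^4 - 27*m^3 + 107*m^2 + 72*m - 72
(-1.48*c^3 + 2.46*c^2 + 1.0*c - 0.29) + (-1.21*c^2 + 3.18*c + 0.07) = -1.48*c^3 + 1.25*c^2 + 4.18*c - 0.22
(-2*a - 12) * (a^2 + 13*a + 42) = -2*a^3 - 38*a^2 - 240*a - 504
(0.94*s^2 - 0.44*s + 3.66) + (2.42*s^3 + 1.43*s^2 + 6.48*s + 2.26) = 2.42*s^3 + 2.37*s^2 + 6.04*s + 5.92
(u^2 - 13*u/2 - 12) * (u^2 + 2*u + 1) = u^4 - 9*u^3/2 - 24*u^2 - 61*u/2 - 12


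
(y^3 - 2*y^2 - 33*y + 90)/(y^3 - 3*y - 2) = (-y^3 + 2*y^2 + 33*y - 90)/(-y^3 + 3*y + 2)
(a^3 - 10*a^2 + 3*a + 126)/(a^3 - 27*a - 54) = (a - 7)/(a + 3)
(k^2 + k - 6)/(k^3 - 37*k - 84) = (k - 2)/(k^2 - 3*k - 28)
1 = 1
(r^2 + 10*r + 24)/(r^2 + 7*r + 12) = (r + 6)/(r + 3)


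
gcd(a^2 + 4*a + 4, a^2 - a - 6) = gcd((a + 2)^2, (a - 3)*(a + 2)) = a + 2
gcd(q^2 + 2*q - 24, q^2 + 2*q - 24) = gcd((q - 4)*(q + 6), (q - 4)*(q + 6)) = q^2 + 2*q - 24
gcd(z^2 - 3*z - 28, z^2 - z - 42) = z - 7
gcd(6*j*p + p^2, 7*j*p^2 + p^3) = p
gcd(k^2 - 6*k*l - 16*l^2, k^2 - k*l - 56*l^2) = k - 8*l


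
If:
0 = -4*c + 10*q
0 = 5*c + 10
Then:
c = -2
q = -4/5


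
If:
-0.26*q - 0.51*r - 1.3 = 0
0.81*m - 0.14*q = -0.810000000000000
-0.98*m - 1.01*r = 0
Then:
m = -2.78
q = -10.29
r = 2.70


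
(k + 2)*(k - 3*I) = k^2 + 2*k - 3*I*k - 6*I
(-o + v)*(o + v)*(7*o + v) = -7*o^3 - o^2*v + 7*o*v^2 + v^3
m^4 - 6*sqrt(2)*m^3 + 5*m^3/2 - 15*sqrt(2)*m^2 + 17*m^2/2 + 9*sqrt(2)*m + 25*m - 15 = (m - 1/2)*(m + 3)*(m - 5*sqrt(2))*(m - sqrt(2))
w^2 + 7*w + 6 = (w + 1)*(w + 6)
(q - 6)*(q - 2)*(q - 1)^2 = q^4 - 10*q^3 + 29*q^2 - 32*q + 12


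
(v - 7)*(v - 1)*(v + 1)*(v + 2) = v^4 - 5*v^3 - 15*v^2 + 5*v + 14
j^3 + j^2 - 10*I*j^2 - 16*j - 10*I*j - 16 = (j + 1)*(j - 8*I)*(j - 2*I)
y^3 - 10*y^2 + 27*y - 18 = (y - 6)*(y - 3)*(y - 1)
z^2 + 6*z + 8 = (z + 2)*(z + 4)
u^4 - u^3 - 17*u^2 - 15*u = u*(u - 5)*(u + 1)*(u + 3)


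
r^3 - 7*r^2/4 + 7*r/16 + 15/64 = (r - 5/4)*(r - 3/4)*(r + 1/4)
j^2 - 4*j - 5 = (j - 5)*(j + 1)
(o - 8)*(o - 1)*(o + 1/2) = o^3 - 17*o^2/2 + 7*o/2 + 4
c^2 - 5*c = c*(c - 5)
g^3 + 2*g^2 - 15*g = g*(g - 3)*(g + 5)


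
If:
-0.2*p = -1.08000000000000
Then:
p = 5.40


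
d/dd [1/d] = -1/d^2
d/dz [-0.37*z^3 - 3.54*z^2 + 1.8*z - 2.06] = -1.11*z^2 - 7.08*z + 1.8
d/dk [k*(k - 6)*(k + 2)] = 3*k^2 - 8*k - 12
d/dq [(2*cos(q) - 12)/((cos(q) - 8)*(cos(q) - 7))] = 2*(cos(q)^2 - 12*cos(q) + 34)*sin(q)/((cos(q) - 8)^2*(cos(q) - 7)^2)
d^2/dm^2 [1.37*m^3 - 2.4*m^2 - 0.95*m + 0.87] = 8.22*m - 4.8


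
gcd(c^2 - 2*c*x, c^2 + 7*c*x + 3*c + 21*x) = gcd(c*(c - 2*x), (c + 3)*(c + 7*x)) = 1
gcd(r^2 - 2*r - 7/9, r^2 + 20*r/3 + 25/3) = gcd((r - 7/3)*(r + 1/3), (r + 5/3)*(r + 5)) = 1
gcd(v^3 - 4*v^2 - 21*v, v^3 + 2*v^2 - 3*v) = v^2 + 3*v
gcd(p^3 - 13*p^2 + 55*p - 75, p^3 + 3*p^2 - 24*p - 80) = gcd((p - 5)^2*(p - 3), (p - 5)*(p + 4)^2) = p - 5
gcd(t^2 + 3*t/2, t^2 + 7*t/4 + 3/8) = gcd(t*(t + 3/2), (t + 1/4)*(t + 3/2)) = t + 3/2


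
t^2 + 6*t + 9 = (t + 3)^2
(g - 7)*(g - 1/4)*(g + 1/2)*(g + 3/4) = g^4 - 6*g^3 - 111*g^2/16 - 17*g/32 + 21/32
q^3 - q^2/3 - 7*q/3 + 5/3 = (q - 1)^2*(q + 5/3)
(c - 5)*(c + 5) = c^2 - 25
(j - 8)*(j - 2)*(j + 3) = j^3 - 7*j^2 - 14*j + 48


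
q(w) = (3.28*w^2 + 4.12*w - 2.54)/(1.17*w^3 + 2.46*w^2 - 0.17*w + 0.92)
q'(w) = (6.56*w + 4.12)/(1.17*w^3 + 2.46*w^2 - 0.17*w + 0.92) + (-3.51*w^2 - 4.92*w + 0.17)*(3.28*w^2 + 4.12*w - 2.54)/(1.17*w^3 + 2.46*w^2 - 0.17*w + 0.92)^2 = (-3.8376*w^4 - 9.6408*w^3 - 1.7774*w^2 + 18.532*w + 3.3586)/(1.3689*w^6 + 5.7564*w^5 + 5.6538*w^4 + 1.3164*w^3 + 4.5553*w^2 - 0.3128*w + 0.8464)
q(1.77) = 1.01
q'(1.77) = -0.28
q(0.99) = 1.11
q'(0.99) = 0.37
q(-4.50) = -0.82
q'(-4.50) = -0.27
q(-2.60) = -3.47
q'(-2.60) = -9.49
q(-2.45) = -6.39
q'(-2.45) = -40.41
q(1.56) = 1.07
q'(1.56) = -0.26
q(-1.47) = -0.54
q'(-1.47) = -1.96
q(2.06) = 0.94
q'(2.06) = -0.26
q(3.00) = 0.73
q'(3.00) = -0.18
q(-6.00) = -0.56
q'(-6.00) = -0.12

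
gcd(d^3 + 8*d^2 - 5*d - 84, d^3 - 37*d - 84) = d + 4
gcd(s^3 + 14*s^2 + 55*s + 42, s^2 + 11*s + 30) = s + 6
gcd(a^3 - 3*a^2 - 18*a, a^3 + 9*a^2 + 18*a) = a^2 + 3*a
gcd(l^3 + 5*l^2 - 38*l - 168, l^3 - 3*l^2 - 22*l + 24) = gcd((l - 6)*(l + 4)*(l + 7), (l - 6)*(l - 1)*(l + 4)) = l^2 - 2*l - 24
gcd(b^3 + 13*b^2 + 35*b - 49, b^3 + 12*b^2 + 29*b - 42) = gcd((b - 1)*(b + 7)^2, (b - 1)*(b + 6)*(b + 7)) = b^2 + 6*b - 7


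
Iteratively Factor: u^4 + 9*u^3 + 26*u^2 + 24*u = (u + 2)*(u^3 + 7*u^2 + 12*u) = (u + 2)*(u + 3)*(u^2 + 4*u) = (u + 2)*(u + 3)*(u + 4)*(u)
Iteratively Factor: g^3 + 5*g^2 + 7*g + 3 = (g + 1)*(g^2 + 4*g + 3) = (g + 1)^2*(g + 3)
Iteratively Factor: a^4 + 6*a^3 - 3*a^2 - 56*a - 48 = (a + 4)*(a^3 + 2*a^2 - 11*a - 12) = (a + 1)*(a + 4)*(a^2 + a - 12) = (a + 1)*(a + 4)^2*(a - 3)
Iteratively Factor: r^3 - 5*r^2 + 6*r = (r - 2)*(r^2 - 3*r) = r*(r - 2)*(r - 3)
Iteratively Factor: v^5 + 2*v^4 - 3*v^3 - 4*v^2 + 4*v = (v - 1)*(v^4 + 3*v^3 - 4*v) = (v - 1)*(v + 2)*(v^3 + v^2 - 2*v) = v*(v - 1)*(v + 2)*(v^2 + v - 2) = v*(v - 1)^2*(v + 2)*(v + 2)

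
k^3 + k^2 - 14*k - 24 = (k - 4)*(k + 2)*(k + 3)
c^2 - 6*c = c*(c - 6)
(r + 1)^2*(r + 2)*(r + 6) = r^4 + 10*r^3 + 29*r^2 + 32*r + 12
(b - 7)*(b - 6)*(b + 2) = b^3 - 11*b^2 + 16*b + 84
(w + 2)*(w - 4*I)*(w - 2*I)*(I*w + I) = I*w^4 + 6*w^3 + 3*I*w^3 + 18*w^2 - 6*I*w^2 + 12*w - 24*I*w - 16*I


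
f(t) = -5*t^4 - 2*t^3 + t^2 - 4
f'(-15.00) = 66120.00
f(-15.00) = -246154.00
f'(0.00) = 0.00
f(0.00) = -4.00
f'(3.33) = -798.39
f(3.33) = -681.58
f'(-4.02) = 1194.29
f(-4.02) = -1163.70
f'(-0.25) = -0.56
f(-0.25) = -3.93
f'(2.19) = -234.47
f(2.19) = -135.22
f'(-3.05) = 505.54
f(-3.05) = -370.63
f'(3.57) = -979.32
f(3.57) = -894.42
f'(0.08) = 0.11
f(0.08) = -3.99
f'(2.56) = -369.75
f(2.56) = -245.75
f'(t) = -20*t^3 - 6*t^2 + 2*t = 2*t*(-10*t^2 - 3*t + 1)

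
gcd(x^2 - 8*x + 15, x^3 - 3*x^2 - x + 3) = x - 3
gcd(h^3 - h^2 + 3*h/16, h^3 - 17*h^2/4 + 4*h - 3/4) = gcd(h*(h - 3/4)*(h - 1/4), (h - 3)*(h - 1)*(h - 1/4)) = h - 1/4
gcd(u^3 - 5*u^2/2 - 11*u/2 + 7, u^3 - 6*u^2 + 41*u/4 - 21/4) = u^2 - 9*u/2 + 7/2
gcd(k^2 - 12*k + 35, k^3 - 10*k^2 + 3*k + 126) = k - 7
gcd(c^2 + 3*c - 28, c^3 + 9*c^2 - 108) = 1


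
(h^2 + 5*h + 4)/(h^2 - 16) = (h + 1)/(h - 4)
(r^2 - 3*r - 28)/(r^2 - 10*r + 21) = (r + 4)/(r - 3)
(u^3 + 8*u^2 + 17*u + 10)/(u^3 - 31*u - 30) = (u + 2)/(u - 6)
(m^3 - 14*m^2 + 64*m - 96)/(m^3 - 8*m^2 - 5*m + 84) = (m^2 - 10*m + 24)/(m^2 - 4*m - 21)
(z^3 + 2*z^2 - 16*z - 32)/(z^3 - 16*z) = (z + 2)/z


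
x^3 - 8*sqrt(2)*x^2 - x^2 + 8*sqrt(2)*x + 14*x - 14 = (x - 1)*(x - 7*sqrt(2))*(x - sqrt(2))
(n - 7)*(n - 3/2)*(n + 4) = n^3 - 9*n^2/2 - 47*n/2 + 42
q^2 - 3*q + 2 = (q - 2)*(q - 1)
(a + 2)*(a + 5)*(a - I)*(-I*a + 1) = -I*a^4 - 7*I*a^3 - 11*I*a^2 - 7*I*a - 10*I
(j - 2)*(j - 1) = j^2 - 3*j + 2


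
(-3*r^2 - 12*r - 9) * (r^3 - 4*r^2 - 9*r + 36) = -3*r^5 + 66*r^3 + 36*r^2 - 351*r - 324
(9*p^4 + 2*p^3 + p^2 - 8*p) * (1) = 9*p^4 + 2*p^3 + p^2 - 8*p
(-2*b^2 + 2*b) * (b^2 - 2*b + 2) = -2*b^4 + 6*b^3 - 8*b^2 + 4*b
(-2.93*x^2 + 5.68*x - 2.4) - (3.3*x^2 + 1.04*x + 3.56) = -6.23*x^2 + 4.64*x - 5.96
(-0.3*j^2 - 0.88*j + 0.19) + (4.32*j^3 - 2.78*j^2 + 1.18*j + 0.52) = 4.32*j^3 - 3.08*j^2 + 0.3*j + 0.71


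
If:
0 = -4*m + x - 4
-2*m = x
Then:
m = -2/3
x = 4/3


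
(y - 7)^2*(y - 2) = y^3 - 16*y^2 + 77*y - 98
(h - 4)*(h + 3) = h^2 - h - 12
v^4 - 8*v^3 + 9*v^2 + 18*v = v*(v - 6)*(v - 3)*(v + 1)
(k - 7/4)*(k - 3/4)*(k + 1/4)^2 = k^4 - 2*k^3 + k^2/8 + k/2 + 21/256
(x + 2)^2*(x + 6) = x^3 + 10*x^2 + 28*x + 24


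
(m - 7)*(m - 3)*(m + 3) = m^3 - 7*m^2 - 9*m + 63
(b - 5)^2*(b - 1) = b^3 - 11*b^2 + 35*b - 25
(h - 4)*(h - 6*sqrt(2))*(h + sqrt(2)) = h^3 - 5*sqrt(2)*h^2 - 4*h^2 - 12*h + 20*sqrt(2)*h + 48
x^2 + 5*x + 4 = (x + 1)*(x + 4)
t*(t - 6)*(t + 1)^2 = t^4 - 4*t^3 - 11*t^2 - 6*t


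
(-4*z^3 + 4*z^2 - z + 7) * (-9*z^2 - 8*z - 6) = 36*z^5 - 4*z^4 + z^3 - 79*z^2 - 50*z - 42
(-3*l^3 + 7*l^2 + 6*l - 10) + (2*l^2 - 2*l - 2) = -3*l^3 + 9*l^2 + 4*l - 12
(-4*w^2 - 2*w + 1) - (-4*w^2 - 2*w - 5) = 6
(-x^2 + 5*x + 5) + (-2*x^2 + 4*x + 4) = -3*x^2 + 9*x + 9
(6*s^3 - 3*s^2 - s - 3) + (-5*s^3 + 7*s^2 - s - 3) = s^3 + 4*s^2 - 2*s - 6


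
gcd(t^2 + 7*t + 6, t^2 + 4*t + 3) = t + 1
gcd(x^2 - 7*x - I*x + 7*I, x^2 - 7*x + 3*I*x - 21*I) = x - 7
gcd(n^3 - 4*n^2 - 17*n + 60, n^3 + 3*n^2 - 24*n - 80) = n^2 - n - 20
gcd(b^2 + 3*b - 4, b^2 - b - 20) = b + 4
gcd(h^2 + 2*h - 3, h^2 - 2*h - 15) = h + 3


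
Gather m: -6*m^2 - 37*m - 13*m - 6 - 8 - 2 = -6*m^2 - 50*m - 16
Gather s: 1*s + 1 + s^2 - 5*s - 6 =s^2 - 4*s - 5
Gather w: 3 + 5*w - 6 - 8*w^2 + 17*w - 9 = -8*w^2 + 22*w - 12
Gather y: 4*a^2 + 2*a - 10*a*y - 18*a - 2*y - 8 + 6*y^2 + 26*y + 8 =4*a^2 - 16*a + 6*y^2 + y*(24 - 10*a)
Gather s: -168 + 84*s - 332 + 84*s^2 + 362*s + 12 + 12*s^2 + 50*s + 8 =96*s^2 + 496*s - 480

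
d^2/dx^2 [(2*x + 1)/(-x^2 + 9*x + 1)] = 2*((2*x - 9)^2*(2*x + 1) + (6*x - 17)*(-x^2 + 9*x + 1))/(-x^2 + 9*x + 1)^3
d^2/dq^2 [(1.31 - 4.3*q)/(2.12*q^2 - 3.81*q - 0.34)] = ((4.24*q - 3.81)*(4.3*q - 1.31)*(8.48*q - 7.62) + (54.696*q - 38.3204)*(-2.12*q^2 + 3.81*q + 0.34))/(-2.12*q^2 + 3.81*q + 0.34)^3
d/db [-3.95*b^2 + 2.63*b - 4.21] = 2.63 - 7.9*b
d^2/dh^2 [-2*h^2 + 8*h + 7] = -4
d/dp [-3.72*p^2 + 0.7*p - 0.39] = 0.7 - 7.44*p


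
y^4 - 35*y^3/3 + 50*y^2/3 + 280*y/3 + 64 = (y - 8)*(y - 6)*(y + 1)*(y + 4/3)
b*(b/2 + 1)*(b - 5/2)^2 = b^4/2 - 3*b^3/2 - 15*b^2/8 + 25*b/4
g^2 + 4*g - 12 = (g - 2)*(g + 6)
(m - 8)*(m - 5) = m^2 - 13*m + 40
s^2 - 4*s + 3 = (s - 3)*(s - 1)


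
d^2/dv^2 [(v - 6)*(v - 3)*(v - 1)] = 6*v - 20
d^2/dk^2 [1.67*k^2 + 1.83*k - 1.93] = 3.34000000000000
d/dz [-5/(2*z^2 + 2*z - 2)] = 5*(2*z + 1)/(2*(z^2 + z - 1)^2)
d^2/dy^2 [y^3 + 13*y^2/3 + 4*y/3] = 6*y + 26/3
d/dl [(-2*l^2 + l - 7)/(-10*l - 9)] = (20*l^2 + 36*l - 79)/(100*l^2 + 180*l + 81)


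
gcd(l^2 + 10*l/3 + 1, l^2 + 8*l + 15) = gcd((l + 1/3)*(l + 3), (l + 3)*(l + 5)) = l + 3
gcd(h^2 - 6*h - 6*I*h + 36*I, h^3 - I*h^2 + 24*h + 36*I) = h - 6*I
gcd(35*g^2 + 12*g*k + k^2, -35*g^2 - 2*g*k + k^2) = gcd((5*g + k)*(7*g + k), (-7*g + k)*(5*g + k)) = 5*g + k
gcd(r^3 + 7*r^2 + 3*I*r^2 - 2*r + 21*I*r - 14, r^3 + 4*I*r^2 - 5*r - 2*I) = r^2 + 3*I*r - 2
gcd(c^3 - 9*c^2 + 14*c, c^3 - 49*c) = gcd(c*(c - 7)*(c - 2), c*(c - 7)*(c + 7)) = c^2 - 7*c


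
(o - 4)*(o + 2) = o^2 - 2*o - 8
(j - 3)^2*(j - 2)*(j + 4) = j^4 - 4*j^3 - 11*j^2 + 66*j - 72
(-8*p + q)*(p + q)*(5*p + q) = -40*p^3 - 43*p^2*q - 2*p*q^2 + q^3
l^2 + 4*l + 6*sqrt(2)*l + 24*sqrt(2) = (l + 4)*(l + 6*sqrt(2))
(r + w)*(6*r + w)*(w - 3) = 6*r^2*w - 18*r^2 + 7*r*w^2 - 21*r*w + w^3 - 3*w^2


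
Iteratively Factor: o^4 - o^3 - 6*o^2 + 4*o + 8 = (o + 2)*(o^3 - 3*o^2 + 4) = (o + 1)*(o + 2)*(o^2 - 4*o + 4) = (o - 2)*(o + 1)*(o + 2)*(o - 2)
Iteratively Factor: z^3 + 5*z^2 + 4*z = (z)*(z^2 + 5*z + 4) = z*(z + 4)*(z + 1)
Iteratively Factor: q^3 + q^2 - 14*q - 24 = (q + 3)*(q^2 - 2*q - 8) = (q - 4)*(q + 3)*(q + 2)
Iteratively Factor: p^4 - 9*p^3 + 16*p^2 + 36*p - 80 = (p - 4)*(p^3 - 5*p^2 - 4*p + 20) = (p - 4)*(p + 2)*(p^2 - 7*p + 10) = (p - 5)*(p - 4)*(p + 2)*(p - 2)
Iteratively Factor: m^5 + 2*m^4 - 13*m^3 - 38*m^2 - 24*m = (m)*(m^4 + 2*m^3 - 13*m^2 - 38*m - 24) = m*(m + 1)*(m^3 + m^2 - 14*m - 24) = m*(m + 1)*(m + 2)*(m^2 - m - 12) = m*(m - 4)*(m + 1)*(m + 2)*(m + 3)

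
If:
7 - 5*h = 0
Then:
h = 7/5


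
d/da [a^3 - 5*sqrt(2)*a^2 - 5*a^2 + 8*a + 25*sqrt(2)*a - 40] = 3*a^2 - 10*sqrt(2)*a - 10*a + 8 + 25*sqrt(2)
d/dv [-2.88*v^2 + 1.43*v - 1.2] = 1.43 - 5.76*v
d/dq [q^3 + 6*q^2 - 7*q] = 3*q^2 + 12*q - 7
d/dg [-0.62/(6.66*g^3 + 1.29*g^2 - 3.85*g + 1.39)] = (12.3876*g^2 + 1.5996*g - 2.387)/(6.66*g^3 + 1.29*g^2 - 3.85*g + 1.39)^2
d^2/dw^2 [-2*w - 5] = 0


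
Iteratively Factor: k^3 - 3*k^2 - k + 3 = (k + 1)*(k^2 - 4*k + 3) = (k - 3)*(k + 1)*(k - 1)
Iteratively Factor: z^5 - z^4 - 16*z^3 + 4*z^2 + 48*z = (z + 2)*(z^4 - 3*z^3 - 10*z^2 + 24*z) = (z - 2)*(z + 2)*(z^3 - z^2 - 12*z) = (z - 2)*(z + 2)*(z + 3)*(z^2 - 4*z) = z*(z - 2)*(z + 2)*(z + 3)*(z - 4)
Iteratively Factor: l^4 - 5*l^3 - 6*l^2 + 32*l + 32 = (l + 2)*(l^3 - 7*l^2 + 8*l + 16) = (l - 4)*(l + 2)*(l^2 - 3*l - 4) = (l - 4)*(l + 1)*(l + 2)*(l - 4)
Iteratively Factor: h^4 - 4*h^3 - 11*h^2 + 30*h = (h - 5)*(h^3 + h^2 - 6*h) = (h - 5)*(h + 3)*(h^2 - 2*h) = (h - 5)*(h - 2)*(h + 3)*(h)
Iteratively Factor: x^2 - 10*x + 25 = (x - 5)*(x - 5)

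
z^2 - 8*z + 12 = (z - 6)*(z - 2)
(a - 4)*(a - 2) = a^2 - 6*a + 8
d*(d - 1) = d^2 - d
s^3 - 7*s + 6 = (s - 2)*(s - 1)*(s + 3)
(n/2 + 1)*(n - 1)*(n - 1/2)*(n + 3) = n^4/2 + 7*n^3/4 - n^2/2 - 13*n/4 + 3/2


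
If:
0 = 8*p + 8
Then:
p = -1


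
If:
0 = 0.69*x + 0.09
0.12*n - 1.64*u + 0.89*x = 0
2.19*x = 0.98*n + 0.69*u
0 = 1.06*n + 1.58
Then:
No Solution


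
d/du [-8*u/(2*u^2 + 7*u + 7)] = 8*(2*u^2 - 7)/(4*u^4 + 28*u^3 + 77*u^2 + 98*u + 49)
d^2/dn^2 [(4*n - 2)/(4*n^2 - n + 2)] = 4*(6*(1 - 4*n)*(4*n^2 - n + 2) + (2*n - 1)*(8*n - 1)^2)/(4*n^2 - n + 2)^3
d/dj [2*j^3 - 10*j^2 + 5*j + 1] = 6*j^2 - 20*j + 5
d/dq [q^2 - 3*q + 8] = 2*q - 3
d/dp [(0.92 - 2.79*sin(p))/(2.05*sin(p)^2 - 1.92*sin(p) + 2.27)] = (5.7195*sin(p)^2 - 3.772*sin(p) - 4.5669)*cos(p)/(4.2025*sin(p)^4 - 7.872*sin(p)^3 + 12.9934*sin(p)^2 - 8.7168*sin(p) + 5.1529)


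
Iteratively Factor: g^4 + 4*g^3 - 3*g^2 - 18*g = (g + 3)*(g^3 + g^2 - 6*g) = (g - 2)*(g + 3)*(g^2 + 3*g) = g*(g - 2)*(g + 3)*(g + 3)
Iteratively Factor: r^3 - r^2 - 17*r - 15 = (r + 1)*(r^2 - 2*r - 15) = (r - 5)*(r + 1)*(r + 3)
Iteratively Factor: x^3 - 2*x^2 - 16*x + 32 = (x - 4)*(x^2 + 2*x - 8) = (x - 4)*(x - 2)*(x + 4)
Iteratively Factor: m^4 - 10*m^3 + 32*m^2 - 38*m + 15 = (m - 1)*(m^3 - 9*m^2 + 23*m - 15) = (m - 5)*(m - 1)*(m^2 - 4*m + 3) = (m - 5)*(m - 1)^2*(m - 3)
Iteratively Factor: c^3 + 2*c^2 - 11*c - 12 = (c + 1)*(c^2 + c - 12) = (c - 3)*(c + 1)*(c + 4)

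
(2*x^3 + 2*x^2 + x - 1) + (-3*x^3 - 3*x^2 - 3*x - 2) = -x^3 - x^2 - 2*x - 3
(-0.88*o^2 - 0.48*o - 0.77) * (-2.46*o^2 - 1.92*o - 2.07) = 2.1648*o^4 + 2.8704*o^3 + 4.6374*o^2 + 2.472*o + 1.5939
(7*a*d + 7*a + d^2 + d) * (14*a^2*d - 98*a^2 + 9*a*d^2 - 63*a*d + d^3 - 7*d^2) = 98*a^3*d^2 - 588*a^3*d - 686*a^3 + 77*a^2*d^3 - 462*a^2*d^2 - 539*a^2*d + 16*a*d^4 - 96*a*d^3 - 112*a*d^2 + d^5 - 6*d^4 - 7*d^3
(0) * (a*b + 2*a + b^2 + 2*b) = 0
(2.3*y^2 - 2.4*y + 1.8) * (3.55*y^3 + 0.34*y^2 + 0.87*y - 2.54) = 8.165*y^5 - 7.738*y^4 + 7.575*y^3 - 7.318*y^2 + 7.662*y - 4.572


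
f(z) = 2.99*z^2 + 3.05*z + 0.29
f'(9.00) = 56.87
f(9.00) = 269.93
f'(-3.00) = -14.89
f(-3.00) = 18.05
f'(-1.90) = -8.31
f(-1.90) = 5.29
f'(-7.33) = -40.78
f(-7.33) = 138.58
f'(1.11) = 9.69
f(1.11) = 7.36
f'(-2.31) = -10.76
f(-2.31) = 9.20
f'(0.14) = 3.89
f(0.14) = 0.78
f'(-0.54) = -0.18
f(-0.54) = -0.49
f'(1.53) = 12.20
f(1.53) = 11.96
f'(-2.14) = -9.75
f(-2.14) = 7.46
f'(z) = 5.98*z + 3.05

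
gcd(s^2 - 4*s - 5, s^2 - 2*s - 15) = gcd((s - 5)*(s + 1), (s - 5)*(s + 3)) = s - 5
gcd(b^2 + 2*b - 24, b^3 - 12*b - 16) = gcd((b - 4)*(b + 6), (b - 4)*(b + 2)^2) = b - 4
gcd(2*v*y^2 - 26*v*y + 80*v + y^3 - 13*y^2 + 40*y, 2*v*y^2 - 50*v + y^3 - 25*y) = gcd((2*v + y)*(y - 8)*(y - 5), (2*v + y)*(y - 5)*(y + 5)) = 2*v*y - 10*v + y^2 - 5*y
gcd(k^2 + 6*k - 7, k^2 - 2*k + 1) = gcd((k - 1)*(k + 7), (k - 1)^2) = k - 1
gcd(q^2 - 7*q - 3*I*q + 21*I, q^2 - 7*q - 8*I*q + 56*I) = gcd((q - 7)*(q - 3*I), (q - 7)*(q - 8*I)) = q - 7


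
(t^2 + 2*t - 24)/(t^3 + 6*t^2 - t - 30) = (t^2 + 2*t - 24)/(t^3 + 6*t^2 - t - 30)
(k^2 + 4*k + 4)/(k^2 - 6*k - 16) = (k + 2)/(k - 8)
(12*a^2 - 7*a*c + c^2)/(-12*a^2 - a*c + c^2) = (-3*a + c)/(3*a + c)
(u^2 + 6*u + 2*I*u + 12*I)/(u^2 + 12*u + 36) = (u + 2*I)/(u + 6)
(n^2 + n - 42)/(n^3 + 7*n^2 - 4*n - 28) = (n - 6)/(n^2 - 4)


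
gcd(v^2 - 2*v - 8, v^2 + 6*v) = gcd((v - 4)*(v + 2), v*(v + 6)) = 1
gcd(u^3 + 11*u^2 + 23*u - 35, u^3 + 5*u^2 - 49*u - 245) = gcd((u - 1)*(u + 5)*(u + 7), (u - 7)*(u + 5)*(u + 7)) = u^2 + 12*u + 35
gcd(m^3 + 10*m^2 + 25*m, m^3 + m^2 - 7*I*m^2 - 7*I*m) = m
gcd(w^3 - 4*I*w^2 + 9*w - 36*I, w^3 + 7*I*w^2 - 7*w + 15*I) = w + 3*I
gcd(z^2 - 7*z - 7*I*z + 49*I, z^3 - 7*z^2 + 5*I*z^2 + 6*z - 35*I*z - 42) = z - 7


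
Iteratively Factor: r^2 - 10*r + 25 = (r - 5)*(r - 5)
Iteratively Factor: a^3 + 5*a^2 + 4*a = (a + 4)*(a^2 + a) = (a + 1)*(a + 4)*(a)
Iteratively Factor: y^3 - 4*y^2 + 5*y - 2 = (y - 2)*(y^2 - 2*y + 1) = (y - 2)*(y - 1)*(y - 1)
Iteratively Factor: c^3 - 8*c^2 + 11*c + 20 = (c + 1)*(c^2 - 9*c + 20) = (c - 4)*(c + 1)*(c - 5)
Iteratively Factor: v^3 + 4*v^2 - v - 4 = (v + 1)*(v^2 + 3*v - 4) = (v - 1)*(v + 1)*(v + 4)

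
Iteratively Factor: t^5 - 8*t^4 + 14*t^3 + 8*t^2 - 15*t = (t - 5)*(t^4 - 3*t^3 - t^2 + 3*t) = (t - 5)*(t - 3)*(t^3 - t) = t*(t - 5)*(t - 3)*(t^2 - 1) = t*(t - 5)*(t - 3)*(t + 1)*(t - 1)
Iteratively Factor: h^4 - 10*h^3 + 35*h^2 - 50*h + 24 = (h - 1)*(h^3 - 9*h^2 + 26*h - 24) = (h - 2)*(h - 1)*(h^2 - 7*h + 12) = (h - 3)*(h - 2)*(h - 1)*(h - 4)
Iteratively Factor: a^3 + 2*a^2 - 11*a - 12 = (a + 1)*(a^2 + a - 12) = (a - 3)*(a + 1)*(a + 4)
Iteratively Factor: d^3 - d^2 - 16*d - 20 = (d - 5)*(d^2 + 4*d + 4) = (d - 5)*(d + 2)*(d + 2)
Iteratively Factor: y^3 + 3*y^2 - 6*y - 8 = (y + 1)*(y^2 + 2*y - 8) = (y - 2)*(y + 1)*(y + 4)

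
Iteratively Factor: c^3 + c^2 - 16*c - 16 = (c + 4)*(c^2 - 3*c - 4) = (c - 4)*(c + 4)*(c + 1)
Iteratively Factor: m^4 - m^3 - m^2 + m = (m + 1)*(m^3 - 2*m^2 + m) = m*(m + 1)*(m^2 - 2*m + 1) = m*(m - 1)*(m + 1)*(m - 1)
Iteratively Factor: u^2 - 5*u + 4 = (u - 1)*(u - 4)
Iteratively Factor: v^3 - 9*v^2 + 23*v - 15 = (v - 1)*(v^2 - 8*v + 15) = (v - 5)*(v - 1)*(v - 3)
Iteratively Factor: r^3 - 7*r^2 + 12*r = (r - 3)*(r^2 - 4*r) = r*(r - 3)*(r - 4)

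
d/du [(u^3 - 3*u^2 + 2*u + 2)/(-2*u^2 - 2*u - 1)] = (-2*u^4 - 4*u^3 + 7*u^2 + 14*u + 2)/(4*u^4 + 8*u^3 + 8*u^2 + 4*u + 1)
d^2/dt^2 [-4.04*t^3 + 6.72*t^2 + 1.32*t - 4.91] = 13.44 - 24.24*t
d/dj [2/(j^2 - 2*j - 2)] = 4*(1 - j)/(-j^2 + 2*j + 2)^2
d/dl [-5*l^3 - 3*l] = -15*l^2 - 3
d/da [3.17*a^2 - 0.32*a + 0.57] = 6.34*a - 0.32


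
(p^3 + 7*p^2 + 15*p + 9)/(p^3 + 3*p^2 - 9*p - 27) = (p + 1)/(p - 3)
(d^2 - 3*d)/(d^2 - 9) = d/(d + 3)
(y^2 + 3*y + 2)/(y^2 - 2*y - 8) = (y + 1)/(y - 4)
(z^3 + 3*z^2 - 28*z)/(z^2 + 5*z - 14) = z*(z - 4)/(z - 2)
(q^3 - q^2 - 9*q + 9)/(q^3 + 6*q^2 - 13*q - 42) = (q^2 + 2*q - 3)/(q^2 + 9*q + 14)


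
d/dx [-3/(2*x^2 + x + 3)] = 3*(4*x + 1)/(2*x^2 + x + 3)^2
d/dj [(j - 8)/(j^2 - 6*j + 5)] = (j^2 - 6*j - 2*(j - 8)*(j - 3) + 5)/(j^2 - 6*j + 5)^2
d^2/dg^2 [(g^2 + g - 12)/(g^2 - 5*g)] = 12*(g^3 - 6*g^2 + 30*g - 50)/(g^3*(g^3 - 15*g^2 + 75*g - 125))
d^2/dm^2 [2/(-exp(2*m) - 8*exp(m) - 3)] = 8*((exp(m) + 2)*(exp(2*m) + 8*exp(m) + 3) - 2*(exp(m) + 4)^2*exp(m))*exp(m)/(exp(2*m) + 8*exp(m) + 3)^3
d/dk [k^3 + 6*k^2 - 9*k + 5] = 3*k^2 + 12*k - 9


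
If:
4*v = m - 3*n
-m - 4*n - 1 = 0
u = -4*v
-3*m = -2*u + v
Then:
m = -9/37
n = -7/37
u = -12/37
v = 3/37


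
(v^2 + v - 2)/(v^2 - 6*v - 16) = (v - 1)/(v - 8)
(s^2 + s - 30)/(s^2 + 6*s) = (s - 5)/s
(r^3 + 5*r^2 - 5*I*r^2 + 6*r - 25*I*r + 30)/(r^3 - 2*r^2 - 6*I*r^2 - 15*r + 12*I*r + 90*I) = (r^2 + r*(5 + I) + 5*I)/(r^2 - 2*r - 15)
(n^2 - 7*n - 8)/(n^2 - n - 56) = (n + 1)/(n + 7)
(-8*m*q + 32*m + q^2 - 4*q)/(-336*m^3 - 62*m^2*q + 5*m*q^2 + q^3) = (q - 4)/(42*m^2 + 13*m*q + q^2)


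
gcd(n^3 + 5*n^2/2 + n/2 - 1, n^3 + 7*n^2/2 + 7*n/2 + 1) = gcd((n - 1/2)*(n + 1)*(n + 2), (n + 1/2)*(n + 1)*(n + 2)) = n^2 + 3*n + 2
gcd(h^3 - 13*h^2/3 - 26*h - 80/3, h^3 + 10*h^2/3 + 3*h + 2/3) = h + 2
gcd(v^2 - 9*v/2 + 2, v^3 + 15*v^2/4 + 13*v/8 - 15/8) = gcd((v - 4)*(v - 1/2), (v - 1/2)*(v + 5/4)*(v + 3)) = v - 1/2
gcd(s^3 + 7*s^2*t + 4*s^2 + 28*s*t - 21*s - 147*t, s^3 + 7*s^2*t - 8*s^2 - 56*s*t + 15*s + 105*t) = s^2 + 7*s*t - 3*s - 21*t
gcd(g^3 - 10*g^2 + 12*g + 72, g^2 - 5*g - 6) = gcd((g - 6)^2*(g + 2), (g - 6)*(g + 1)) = g - 6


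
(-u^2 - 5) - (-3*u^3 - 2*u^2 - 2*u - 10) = 3*u^3 + u^2 + 2*u + 5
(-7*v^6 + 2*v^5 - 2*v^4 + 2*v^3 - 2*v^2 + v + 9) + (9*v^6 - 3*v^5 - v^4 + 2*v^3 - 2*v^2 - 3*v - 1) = 2*v^6 - v^5 - 3*v^4 + 4*v^3 - 4*v^2 - 2*v + 8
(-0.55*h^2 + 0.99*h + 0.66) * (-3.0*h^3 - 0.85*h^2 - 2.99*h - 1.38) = 1.65*h^5 - 2.5025*h^4 - 1.177*h^3 - 2.7621*h^2 - 3.3396*h - 0.9108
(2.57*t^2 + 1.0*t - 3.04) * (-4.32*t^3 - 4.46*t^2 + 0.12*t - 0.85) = -11.1024*t^5 - 15.7822*t^4 + 8.9812*t^3 + 11.4939*t^2 - 1.2148*t + 2.584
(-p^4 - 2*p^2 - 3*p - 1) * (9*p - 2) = -9*p^5 + 2*p^4 - 18*p^3 - 23*p^2 - 3*p + 2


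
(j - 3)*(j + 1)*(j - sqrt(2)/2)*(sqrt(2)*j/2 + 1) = sqrt(2)*j^4/2 - sqrt(2)*j^3 + j^3/2 - 2*sqrt(2)*j^2 - j^2 - 3*j/2 + sqrt(2)*j + 3*sqrt(2)/2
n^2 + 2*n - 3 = (n - 1)*(n + 3)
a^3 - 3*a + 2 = (a - 1)^2*(a + 2)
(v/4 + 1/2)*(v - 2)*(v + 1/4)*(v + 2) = v^4/4 + 9*v^3/16 - 7*v^2/8 - 9*v/4 - 1/2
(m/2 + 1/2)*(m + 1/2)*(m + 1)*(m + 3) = m^4/2 + 11*m^3/4 + 19*m^2/4 + 13*m/4 + 3/4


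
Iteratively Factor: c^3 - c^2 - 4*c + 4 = (c - 2)*(c^2 + c - 2) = (c - 2)*(c + 2)*(c - 1)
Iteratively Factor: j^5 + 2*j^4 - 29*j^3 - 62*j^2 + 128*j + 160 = (j - 2)*(j^4 + 4*j^3 - 21*j^2 - 104*j - 80) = (j - 2)*(j + 4)*(j^3 - 21*j - 20) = (j - 2)*(j + 1)*(j + 4)*(j^2 - j - 20) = (j - 2)*(j + 1)*(j + 4)^2*(j - 5)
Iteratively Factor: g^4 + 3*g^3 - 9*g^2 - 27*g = (g + 3)*(g^3 - 9*g) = (g - 3)*(g + 3)*(g^2 + 3*g) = (g - 3)*(g + 3)^2*(g)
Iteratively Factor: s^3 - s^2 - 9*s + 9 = (s - 1)*(s^2 - 9) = (s - 3)*(s - 1)*(s + 3)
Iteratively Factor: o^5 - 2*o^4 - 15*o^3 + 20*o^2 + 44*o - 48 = (o - 2)*(o^4 - 15*o^2 - 10*o + 24) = (o - 2)*(o - 1)*(o^3 + o^2 - 14*o - 24) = (o - 2)*(o - 1)*(o + 3)*(o^2 - 2*o - 8) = (o - 4)*(o - 2)*(o - 1)*(o + 3)*(o + 2)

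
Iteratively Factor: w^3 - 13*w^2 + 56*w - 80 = (w - 5)*(w^2 - 8*w + 16) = (w - 5)*(w - 4)*(w - 4)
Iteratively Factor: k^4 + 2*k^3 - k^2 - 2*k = (k + 1)*(k^3 + k^2 - 2*k) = k*(k + 1)*(k^2 + k - 2) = k*(k - 1)*(k + 1)*(k + 2)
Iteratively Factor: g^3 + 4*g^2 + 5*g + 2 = (g + 1)*(g^2 + 3*g + 2) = (g + 1)^2*(g + 2)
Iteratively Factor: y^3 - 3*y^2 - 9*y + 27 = (y - 3)*(y^2 - 9) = (y - 3)^2*(y + 3)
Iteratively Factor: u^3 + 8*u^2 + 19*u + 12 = (u + 4)*(u^2 + 4*u + 3) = (u + 1)*(u + 4)*(u + 3)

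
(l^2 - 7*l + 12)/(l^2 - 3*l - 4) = (l - 3)/(l + 1)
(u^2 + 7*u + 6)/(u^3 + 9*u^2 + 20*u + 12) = 1/(u + 2)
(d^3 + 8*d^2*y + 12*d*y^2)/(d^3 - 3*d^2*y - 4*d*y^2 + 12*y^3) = d*(d + 6*y)/(d^2 - 5*d*y + 6*y^2)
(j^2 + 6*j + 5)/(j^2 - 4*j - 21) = (j^2 + 6*j + 5)/(j^2 - 4*j - 21)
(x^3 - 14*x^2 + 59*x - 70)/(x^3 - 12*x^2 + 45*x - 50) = (x - 7)/(x - 5)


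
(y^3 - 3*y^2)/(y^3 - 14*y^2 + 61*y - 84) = y^2/(y^2 - 11*y + 28)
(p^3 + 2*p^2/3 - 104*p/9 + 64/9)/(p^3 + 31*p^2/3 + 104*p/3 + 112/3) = (9*p^2 - 30*p + 16)/(3*(3*p^2 + 19*p + 28))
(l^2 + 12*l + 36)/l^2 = 1 + 12/l + 36/l^2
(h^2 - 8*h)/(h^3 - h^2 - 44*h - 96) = h/(h^2 + 7*h + 12)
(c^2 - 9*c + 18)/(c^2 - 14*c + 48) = (c - 3)/(c - 8)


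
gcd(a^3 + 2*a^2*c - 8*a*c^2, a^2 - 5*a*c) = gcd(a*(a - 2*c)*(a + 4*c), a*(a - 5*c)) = a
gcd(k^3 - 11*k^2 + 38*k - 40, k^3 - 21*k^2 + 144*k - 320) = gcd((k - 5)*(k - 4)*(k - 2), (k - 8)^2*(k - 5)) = k - 5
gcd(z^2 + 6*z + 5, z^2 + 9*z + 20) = z + 5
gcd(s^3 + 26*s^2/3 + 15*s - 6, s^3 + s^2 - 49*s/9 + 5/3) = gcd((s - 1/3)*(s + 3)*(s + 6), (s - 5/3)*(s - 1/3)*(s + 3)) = s^2 + 8*s/3 - 1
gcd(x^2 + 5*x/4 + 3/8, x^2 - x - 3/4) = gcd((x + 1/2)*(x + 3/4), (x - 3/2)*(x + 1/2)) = x + 1/2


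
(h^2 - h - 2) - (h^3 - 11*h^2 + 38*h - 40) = -h^3 + 12*h^2 - 39*h + 38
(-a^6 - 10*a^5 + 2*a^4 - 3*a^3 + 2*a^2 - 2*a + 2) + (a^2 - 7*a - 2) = -a^6 - 10*a^5 + 2*a^4 - 3*a^3 + 3*a^2 - 9*a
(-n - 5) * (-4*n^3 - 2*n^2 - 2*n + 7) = 4*n^4 + 22*n^3 + 12*n^2 + 3*n - 35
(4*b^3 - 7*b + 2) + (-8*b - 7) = 4*b^3 - 15*b - 5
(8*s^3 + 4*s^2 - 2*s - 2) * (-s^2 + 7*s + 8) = -8*s^5 + 52*s^4 + 94*s^3 + 20*s^2 - 30*s - 16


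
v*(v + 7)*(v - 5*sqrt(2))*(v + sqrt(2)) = v^4 - 4*sqrt(2)*v^3 + 7*v^3 - 28*sqrt(2)*v^2 - 10*v^2 - 70*v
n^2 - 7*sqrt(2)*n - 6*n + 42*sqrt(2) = (n - 6)*(n - 7*sqrt(2))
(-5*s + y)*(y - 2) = -5*s*y + 10*s + y^2 - 2*y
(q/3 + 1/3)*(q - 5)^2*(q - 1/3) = q^4/3 - 28*q^3/9 + 6*q^2 + 20*q/3 - 25/9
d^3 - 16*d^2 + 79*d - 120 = (d - 8)*(d - 5)*(d - 3)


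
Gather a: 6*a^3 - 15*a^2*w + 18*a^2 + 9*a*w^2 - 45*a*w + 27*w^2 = 6*a^3 + a^2*(18 - 15*w) + a*(9*w^2 - 45*w) + 27*w^2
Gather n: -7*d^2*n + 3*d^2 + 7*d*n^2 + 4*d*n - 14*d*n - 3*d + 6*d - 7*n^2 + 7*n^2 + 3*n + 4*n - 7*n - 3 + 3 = 3*d^2 + 7*d*n^2 + 3*d + n*(-7*d^2 - 10*d)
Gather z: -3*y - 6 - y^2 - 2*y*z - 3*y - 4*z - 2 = -y^2 - 6*y + z*(-2*y - 4) - 8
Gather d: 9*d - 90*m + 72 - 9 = 9*d - 90*m + 63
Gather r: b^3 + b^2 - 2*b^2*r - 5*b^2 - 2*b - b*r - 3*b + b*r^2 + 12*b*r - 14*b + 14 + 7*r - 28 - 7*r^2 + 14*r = b^3 - 4*b^2 - 19*b + r^2*(b - 7) + r*(-2*b^2 + 11*b + 21) - 14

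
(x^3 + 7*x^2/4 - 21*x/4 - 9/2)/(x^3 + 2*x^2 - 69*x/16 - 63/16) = 4*(x - 2)/(4*x - 7)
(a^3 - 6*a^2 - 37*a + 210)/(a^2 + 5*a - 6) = (a^2 - 12*a + 35)/(a - 1)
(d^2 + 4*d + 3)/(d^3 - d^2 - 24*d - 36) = (d + 1)/(d^2 - 4*d - 12)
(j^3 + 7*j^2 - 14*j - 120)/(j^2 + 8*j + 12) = (j^2 + j - 20)/(j + 2)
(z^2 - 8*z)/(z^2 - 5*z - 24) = z/(z + 3)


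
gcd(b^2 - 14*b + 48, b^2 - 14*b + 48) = b^2 - 14*b + 48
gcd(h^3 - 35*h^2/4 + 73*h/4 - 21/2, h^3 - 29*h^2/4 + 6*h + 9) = h - 6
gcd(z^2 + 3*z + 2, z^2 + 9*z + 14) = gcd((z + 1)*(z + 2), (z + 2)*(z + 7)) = z + 2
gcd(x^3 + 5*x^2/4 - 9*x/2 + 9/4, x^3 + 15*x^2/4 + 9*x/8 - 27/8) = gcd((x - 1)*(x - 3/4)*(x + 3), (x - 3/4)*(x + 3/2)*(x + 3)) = x^2 + 9*x/4 - 9/4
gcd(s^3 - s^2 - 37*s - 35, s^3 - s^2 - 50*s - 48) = s + 1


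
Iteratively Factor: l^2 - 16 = (l + 4)*(l - 4)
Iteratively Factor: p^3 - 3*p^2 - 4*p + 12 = (p - 2)*(p^2 - p - 6) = (p - 3)*(p - 2)*(p + 2)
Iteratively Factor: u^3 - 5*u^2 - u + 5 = (u - 5)*(u^2 - 1) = (u - 5)*(u - 1)*(u + 1)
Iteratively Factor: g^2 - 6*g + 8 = (g - 4)*(g - 2)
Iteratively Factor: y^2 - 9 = (y + 3)*(y - 3)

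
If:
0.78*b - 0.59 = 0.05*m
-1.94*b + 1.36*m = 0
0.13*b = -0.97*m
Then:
No Solution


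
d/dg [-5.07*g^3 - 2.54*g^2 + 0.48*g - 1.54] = -15.21*g^2 - 5.08*g + 0.48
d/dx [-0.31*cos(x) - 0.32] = 0.31*sin(x)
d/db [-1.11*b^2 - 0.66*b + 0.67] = -2.22*b - 0.66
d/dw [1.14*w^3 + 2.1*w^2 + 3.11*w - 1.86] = 3.42*w^2 + 4.2*w + 3.11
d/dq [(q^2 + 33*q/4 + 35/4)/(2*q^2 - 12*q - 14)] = 3*(-19*q^2 - 42*q - 7)/(8*(q^4 - 12*q^3 + 22*q^2 + 84*q + 49))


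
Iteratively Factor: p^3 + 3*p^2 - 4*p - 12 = (p + 2)*(p^2 + p - 6) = (p - 2)*(p + 2)*(p + 3)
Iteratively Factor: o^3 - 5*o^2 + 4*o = (o - 4)*(o^2 - o) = (o - 4)*(o - 1)*(o)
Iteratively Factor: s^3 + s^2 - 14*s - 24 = (s - 4)*(s^2 + 5*s + 6) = (s - 4)*(s + 3)*(s + 2)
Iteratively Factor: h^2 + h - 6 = (h - 2)*(h + 3)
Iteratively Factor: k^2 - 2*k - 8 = (k - 4)*(k + 2)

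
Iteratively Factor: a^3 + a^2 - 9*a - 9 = (a + 1)*(a^2 - 9) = (a + 1)*(a + 3)*(a - 3)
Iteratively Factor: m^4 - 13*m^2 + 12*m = (m - 1)*(m^3 + m^2 - 12*m) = (m - 1)*(m + 4)*(m^2 - 3*m) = m*(m - 1)*(m + 4)*(m - 3)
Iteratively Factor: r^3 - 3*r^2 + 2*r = (r - 2)*(r^2 - r) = r*(r - 2)*(r - 1)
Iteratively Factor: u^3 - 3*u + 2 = (u - 1)*(u^2 + u - 2) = (u - 1)*(u + 2)*(u - 1)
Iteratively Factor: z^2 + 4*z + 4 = (z + 2)*(z + 2)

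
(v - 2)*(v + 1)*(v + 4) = v^3 + 3*v^2 - 6*v - 8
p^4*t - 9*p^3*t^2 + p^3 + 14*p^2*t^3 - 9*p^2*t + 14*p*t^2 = p*(p - 7*t)*(p - 2*t)*(p*t + 1)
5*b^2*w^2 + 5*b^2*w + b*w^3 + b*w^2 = w*(5*b + w)*(b*w + b)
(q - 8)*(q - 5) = q^2 - 13*q + 40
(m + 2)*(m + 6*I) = m^2 + 2*m + 6*I*m + 12*I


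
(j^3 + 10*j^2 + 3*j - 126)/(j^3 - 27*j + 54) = (j + 7)/(j - 3)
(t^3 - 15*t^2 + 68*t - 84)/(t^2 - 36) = (t^2 - 9*t + 14)/(t + 6)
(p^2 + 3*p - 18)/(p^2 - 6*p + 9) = (p + 6)/(p - 3)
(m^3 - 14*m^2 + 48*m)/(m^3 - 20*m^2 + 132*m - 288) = m/(m - 6)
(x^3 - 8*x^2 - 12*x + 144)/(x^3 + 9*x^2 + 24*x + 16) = (x^2 - 12*x + 36)/(x^2 + 5*x + 4)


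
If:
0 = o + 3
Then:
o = -3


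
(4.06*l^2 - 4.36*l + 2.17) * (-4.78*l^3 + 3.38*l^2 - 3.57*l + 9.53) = -19.4068*l^5 + 34.5636*l^4 - 39.6036*l^3 + 61.5916*l^2 - 49.2977*l + 20.6801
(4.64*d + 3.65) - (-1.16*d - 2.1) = 5.8*d + 5.75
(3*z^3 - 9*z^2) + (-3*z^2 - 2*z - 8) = 3*z^3 - 12*z^2 - 2*z - 8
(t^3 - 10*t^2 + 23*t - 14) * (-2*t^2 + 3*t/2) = -2*t^5 + 43*t^4/2 - 61*t^3 + 125*t^2/2 - 21*t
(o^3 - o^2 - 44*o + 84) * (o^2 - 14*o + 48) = o^5 - 15*o^4 + 18*o^3 + 652*o^2 - 3288*o + 4032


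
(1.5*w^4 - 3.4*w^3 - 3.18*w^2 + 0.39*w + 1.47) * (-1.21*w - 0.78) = -1.815*w^5 + 2.944*w^4 + 6.4998*w^3 + 2.0085*w^2 - 2.0829*w - 1.1466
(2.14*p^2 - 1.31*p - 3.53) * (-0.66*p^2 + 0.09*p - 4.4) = -1.4124*p^4 + 1.0572*p^3 - 7.2041*p^2 + 5.4463*p + 15.532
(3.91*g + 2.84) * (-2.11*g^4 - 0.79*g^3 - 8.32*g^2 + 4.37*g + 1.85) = -8.2501*g^5 - 9.0813*g^4 - 34.7748*g^3 - 6.5421*g^2 + 19.6443*g + 5.254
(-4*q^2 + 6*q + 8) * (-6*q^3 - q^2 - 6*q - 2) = 24*q^5 - 32*q^4 - 30*q^3 - 36*q^2 - 60*q - 16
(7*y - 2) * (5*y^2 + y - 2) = 35*y^3 - 3*y^2 - 16*y + 4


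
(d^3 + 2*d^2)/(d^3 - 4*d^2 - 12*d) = d/(d - 6)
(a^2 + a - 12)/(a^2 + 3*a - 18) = (a + 4)/(a + 6)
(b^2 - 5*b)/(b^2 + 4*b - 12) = b*(b - 5)/(b^2 + 4*b - 12)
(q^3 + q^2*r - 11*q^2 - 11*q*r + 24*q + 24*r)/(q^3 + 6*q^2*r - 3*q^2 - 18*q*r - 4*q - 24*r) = (-q^3 - q^2*r + 11*q^2 + 11*q*r - 24*q - 24*r)/(-q^3 - 6*q^2*r + 3*q^2 + 18*q*r + 4*q + 24*r)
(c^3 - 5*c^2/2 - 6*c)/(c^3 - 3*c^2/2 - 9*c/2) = (c - 4)/(c - 3)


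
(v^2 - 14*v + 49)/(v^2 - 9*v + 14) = (v - 7)/(v - 2)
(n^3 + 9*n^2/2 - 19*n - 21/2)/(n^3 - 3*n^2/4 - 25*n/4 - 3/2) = 2*(2*n^2 + 15*n + 7)/(4*n^2 + 9*n + 2)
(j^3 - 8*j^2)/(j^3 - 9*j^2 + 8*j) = j/(j - 1)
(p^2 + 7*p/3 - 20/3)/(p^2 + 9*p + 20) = (p - 5/3)/(p + 5)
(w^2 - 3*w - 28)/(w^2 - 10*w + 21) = (w + 4)/(w - 3)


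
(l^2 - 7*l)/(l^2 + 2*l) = (l - 7)/(l + 2)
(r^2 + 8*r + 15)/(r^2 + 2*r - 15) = (r + 3)/(r - 3)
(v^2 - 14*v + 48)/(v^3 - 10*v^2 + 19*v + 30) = (v - 8)/(v^2 - 4*v - 5)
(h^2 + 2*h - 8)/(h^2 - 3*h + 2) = (h + 4)/(h - 1)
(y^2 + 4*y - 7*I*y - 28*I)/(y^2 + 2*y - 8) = (y - 7*I)/(y - 2)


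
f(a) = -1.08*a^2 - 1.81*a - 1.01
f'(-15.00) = 30.59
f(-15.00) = -216.86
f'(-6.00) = 11.15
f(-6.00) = -29.03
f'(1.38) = -4.79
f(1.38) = -5.56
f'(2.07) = -6.28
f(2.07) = -9.38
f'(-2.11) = 2.75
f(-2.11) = -2.00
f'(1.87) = -5.85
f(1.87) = -8.17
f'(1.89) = -5.89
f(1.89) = -8.29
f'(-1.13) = 0.63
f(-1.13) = -0.34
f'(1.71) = -5.50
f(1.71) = -7.26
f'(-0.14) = -1.51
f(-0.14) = -0.78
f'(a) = -2.16*a - 1.81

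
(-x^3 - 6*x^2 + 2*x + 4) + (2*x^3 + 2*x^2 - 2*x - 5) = x^3 - 4*x^2 - 1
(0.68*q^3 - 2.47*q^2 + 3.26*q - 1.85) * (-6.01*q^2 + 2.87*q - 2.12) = -4.0868*q^5 + 16.7963*q^4 - 28.1231*q^3 + 25.7111*q^2 - 12.2207*q + 3.922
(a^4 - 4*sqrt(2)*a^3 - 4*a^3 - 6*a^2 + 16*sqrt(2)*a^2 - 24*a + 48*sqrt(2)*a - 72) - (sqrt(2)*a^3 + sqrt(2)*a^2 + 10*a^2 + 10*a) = a^4 - 5*sqrt(2)*a^3 - 4*a^3 - 16*a^2 + 15*sqrt(2)*a^2 - 34*a + 48*sqrt(2)*a - 72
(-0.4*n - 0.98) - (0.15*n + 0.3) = -0.55*n - 1.28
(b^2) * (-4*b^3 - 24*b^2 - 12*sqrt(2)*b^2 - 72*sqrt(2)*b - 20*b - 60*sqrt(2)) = -4*b^5 - 24*b^4 - 12*sqrt(2)*b^4 - 72*sqrt(2)*b^3 - 20*b^3 - 60*sqrt(2)*b^2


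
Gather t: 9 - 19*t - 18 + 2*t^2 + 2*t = 2*t^2 - 17*t - 9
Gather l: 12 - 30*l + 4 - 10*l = 16 - 40*l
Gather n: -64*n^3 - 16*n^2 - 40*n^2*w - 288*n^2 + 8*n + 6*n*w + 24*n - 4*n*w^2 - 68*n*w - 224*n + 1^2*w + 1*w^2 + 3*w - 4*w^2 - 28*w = -64*n^3 + n^2*(-40*w - 304) + n*(-4*w^2 - 62*w - 192) - 3*w^2 - 24*w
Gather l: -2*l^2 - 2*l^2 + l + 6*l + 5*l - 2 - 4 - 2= -4*l^2 + 12*l - 8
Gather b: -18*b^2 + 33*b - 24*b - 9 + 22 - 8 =-18*b^2 + 9*b + 5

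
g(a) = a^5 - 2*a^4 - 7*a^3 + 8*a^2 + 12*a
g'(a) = 5*a^4 - 8*a^3 - 21*a^2 + 16*a + 12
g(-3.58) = -535.82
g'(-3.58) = 873.94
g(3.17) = 13.59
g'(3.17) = 101.75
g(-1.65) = 6.37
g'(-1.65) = 1.42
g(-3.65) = -599.64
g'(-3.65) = 950.29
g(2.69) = -9.96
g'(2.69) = 9.17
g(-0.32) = -2.82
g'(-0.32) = 5.04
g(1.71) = 6.43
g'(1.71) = -19.30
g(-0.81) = -1.96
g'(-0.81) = -8.33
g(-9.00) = -66528.00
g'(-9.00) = 36804.00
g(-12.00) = -277200.00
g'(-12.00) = 114300.00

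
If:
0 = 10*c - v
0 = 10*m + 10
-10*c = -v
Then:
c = v/10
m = -1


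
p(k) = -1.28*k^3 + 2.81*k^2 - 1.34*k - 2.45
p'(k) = -3.84*k^2 + 5.62*k - 1.34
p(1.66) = -2.79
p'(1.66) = -2.59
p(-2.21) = 28.05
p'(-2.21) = -32.52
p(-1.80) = 16.53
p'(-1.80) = -23.90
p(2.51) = -8.35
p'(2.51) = -11.43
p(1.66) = -2.79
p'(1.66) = -2.59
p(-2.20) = 27.73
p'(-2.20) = -32.29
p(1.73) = -2.99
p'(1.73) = -3.11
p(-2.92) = 57.29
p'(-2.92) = -50.49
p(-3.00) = 61.42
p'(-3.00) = -52.76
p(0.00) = -2.45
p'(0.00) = -1.34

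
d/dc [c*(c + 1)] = 2*c + 1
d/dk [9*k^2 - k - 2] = 18*k - 1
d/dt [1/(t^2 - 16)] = -2*t/(t^2 - 16)^2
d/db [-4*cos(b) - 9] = 4*sin(b)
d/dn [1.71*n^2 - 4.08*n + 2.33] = 3.42*n - 4.08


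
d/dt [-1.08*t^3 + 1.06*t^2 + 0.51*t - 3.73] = -3.24*t^2 + 2.12*t + 0.51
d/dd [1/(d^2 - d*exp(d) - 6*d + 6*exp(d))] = (d*exp(d) - 2*d - 5*exp(d) + 6)/(d^2 - d*exp(d) - 6*d + 6*exp(d))^2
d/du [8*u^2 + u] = 16*u + 1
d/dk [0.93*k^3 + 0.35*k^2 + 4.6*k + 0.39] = 2.79*k^2 + 0.7*k + 4.6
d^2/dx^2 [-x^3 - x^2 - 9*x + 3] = -6*x - 2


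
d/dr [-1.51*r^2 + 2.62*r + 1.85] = 2.62 - 3.02*r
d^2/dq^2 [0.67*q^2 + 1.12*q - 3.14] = 1.34000000000000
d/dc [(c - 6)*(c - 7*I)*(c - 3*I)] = 3*c^2 + c*(-12 - 20*I) - 21 + 60*I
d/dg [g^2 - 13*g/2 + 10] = 2*g - 13/2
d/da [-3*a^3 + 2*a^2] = a*(4 - 9*a)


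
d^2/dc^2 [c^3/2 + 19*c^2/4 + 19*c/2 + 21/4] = 3*c + 19/2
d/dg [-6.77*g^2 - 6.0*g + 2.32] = -13.54*g - 6.0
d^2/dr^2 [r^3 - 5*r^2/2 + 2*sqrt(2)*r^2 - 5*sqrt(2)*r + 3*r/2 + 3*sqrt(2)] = 6*r - 5 + 4*sqrt(2)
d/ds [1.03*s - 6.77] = 1.03000000000000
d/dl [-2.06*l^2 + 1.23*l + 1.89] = 1.23 - 4.12*l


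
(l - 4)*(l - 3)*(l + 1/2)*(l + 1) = l^4 - 11*l^3/2 + 2*l^2 + 29*l/2 + 6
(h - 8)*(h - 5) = h^2 - 13*h + 40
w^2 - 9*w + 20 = (w - 5)*(w - 4)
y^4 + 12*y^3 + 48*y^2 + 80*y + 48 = (y + 2)^3*(y + 6)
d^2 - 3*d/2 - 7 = (d - 7/2)*(d + 2)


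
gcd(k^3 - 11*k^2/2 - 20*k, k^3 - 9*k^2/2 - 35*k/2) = k^2 + 5*k/2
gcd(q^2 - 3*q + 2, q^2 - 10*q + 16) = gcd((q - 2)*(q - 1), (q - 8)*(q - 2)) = q - 2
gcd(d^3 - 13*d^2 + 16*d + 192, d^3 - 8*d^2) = d - 8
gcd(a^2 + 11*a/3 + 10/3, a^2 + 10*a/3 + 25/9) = a + 5/3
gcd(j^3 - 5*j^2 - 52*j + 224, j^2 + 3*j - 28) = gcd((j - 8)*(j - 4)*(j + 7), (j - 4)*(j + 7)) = j^2 + 3*j - 28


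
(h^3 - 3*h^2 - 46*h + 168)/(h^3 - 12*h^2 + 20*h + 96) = (h^2 + 3*h - 28)/(h^2 - 6*h - 16)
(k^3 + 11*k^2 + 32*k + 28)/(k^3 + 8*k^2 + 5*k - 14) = (k + 2)/(k - 1)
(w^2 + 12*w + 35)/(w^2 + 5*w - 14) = (w + 5)/(w - 2)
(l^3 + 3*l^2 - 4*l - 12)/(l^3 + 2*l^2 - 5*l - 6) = (l + 2)/(l + 1)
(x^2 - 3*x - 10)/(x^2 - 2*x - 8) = (x - 5)/(x - 4)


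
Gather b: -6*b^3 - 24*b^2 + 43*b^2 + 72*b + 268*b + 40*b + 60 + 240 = -6*b^3 + 19*b^2 + 380*b + 300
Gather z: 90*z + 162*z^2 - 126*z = 162*z^2 - 36*z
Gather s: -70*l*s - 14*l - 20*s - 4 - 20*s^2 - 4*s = -14*l - 20*s^2 + s*(-70*l - 24) - 4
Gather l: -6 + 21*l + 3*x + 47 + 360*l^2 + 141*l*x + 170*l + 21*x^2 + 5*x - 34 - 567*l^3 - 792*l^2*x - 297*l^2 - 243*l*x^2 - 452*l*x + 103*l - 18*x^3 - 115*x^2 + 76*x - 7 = -567*l^3 + l^2*(63 - 792*x) + l*(-243*x^2 - 311*x + 294) - 18*x^3 - 94*x^2 + 84*x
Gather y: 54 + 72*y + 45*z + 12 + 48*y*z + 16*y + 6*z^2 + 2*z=y*(48*z + 88) + 6*z^2 + 47*z + 66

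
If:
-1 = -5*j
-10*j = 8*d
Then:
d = -1/4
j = 1/5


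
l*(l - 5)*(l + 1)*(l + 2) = l^4 - 2*l^3 - 13*l^2 - 10*l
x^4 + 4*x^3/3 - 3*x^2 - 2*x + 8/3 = (x - 1)^2*(x + 4/3)*(x + 2)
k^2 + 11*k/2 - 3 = (k - 1/2)*(k + 6)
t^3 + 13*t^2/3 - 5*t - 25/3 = (t - 5/3)*(t + 1)*(t + 5)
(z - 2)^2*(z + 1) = z^3 - 3*z^2 + 4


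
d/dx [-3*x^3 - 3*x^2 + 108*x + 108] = -9*x^2 - 6*x + 108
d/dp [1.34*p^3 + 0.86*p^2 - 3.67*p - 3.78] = 4.02*p^2 + 1.72*p - 3.67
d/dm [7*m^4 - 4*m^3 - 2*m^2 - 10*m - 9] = 28*m^3 - 12*m^2 - 4*m - 10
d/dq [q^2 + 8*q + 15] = 2*q + 8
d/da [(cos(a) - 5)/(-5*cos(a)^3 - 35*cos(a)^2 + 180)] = (137*cos(a)/2 + 4*cos(2*a) - cos(3*a)/2 - 32)*sin(a)/(5*(cos(a)^3 + 7*cos(a)^2 - 36)^2)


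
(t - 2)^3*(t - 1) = t^4 - 7*t^3 + 18*t^2 - 20*t + 8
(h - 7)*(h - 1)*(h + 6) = h^3 - 2*h^2 - 41*h + 42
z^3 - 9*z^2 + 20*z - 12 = (z - 6)*(z - 2)*(z - 1)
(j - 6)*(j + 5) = j^2 - j - 30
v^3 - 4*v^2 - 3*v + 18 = (v - 3)^2*(v + 2)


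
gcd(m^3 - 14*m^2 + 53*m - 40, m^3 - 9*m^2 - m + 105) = m - 5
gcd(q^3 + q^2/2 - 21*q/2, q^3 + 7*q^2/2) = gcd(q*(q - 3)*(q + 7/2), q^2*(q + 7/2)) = q^2 + 7*q/2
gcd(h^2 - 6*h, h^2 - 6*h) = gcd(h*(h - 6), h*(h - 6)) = h^2 - 6*h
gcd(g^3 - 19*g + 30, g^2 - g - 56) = 1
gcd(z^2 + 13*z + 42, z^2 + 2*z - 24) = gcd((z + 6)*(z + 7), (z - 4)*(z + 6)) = z + 6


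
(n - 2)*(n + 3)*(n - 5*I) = n^3 + n^2 - 5*I*n^2 - 6*n - 5*I*n + 30*I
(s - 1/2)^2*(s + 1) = s^3 - 3*s/4 + 1/4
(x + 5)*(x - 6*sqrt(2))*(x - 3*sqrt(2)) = x^3 - 9*sqrt(2)*x^2 + 5*x^2 - 45*sqrt(2)*x + 36*x + 180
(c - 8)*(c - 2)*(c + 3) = c^3 - 7*c^2 - 14*c + 48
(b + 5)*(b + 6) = b^2 + 11*b + 30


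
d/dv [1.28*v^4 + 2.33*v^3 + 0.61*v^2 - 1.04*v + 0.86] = 5.12*v^3 + 6.99*v^2 + 1.22*v - 1.04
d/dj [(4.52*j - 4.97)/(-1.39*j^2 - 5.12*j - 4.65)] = (6.2828*j^2 - 13.8166*j - 46.4644)/(1.9321*j^4 + 14.2336*j^3 + 39.1414*j^2 + 47.616*j + 21.6225)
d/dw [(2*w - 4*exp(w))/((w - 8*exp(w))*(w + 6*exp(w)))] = 2*(-w^2 + 96*w*exp(2*w) + 4*w*exp(w) - 96*exp(3*w) - 52*exp(2*w))/(w^4 - 4*w^3*exp(w) - 92*w^2*exp(2*w) + 192*w*exp(3*w) + 2304*exp(4*w))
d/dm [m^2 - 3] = 2*m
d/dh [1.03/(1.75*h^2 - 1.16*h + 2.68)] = (1.1948 - 3.605*h)/(1.75*h^2 - 1.16*h + 2.68)^2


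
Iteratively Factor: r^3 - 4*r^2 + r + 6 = (r - 2)*(r^2 - 2*r - 3) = (r - 2)*(r + 1)*(r - 3)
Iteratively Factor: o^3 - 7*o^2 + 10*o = (o - 5)*(o^2 - 2*o) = o*(o - 5)*(o - 2)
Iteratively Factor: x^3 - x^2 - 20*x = (x - 5)*(x^2 + 4*x) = x*(x - 5)*(x + 4)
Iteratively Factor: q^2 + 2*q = (q)*(q + 2)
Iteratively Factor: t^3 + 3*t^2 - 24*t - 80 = (t - 5)*(t^2 + 8*t + 16) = (t - 5)*(t + 4)*(t + 4)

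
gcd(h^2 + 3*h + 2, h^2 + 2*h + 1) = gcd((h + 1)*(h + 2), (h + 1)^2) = h + 1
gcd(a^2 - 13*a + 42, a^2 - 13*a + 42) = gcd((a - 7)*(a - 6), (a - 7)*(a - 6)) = a^2 - 13*a + 42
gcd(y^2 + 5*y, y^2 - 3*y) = y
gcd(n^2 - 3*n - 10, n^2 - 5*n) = n - 5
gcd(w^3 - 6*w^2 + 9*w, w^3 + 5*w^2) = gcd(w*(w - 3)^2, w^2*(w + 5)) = w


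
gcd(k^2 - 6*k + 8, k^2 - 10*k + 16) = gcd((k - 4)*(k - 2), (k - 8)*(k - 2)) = k - 2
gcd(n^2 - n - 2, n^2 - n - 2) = n^2 - n - 2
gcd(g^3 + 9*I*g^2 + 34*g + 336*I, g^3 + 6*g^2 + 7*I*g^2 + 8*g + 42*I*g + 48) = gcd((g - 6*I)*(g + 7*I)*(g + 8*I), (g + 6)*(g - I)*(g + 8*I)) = g + 8*I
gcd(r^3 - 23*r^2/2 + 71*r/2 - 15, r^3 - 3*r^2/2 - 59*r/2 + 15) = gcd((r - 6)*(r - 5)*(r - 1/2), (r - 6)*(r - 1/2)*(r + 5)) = r^2 - 13*r/2 + 3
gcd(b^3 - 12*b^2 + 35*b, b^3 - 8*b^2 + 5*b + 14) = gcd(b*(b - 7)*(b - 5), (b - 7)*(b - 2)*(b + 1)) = b - 7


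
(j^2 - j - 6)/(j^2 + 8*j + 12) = (j - 3)/(j + 6)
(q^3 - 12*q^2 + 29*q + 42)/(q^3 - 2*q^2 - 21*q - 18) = (q - 7)/(q + 3)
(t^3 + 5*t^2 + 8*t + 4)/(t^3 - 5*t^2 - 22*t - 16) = (t + 2)/(t - 8)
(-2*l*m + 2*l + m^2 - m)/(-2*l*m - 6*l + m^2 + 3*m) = (m - 1)/(m + 3)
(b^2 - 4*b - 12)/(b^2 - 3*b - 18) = (b + 2)/(b + 3)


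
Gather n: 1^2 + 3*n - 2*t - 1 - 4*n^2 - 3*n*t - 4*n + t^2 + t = -4*n^2 + n*(-3*t - 1) + t^2 - t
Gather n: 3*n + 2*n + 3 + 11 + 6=5*n + 20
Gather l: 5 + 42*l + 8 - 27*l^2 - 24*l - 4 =-27*l^2 + 18*l + 9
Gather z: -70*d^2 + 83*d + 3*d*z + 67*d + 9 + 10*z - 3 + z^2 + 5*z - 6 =-70*d^2 + 150*d + z^2 + z*(3*d + 15)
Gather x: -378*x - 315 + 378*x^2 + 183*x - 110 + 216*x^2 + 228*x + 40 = 594*x^2 + 33*x - 385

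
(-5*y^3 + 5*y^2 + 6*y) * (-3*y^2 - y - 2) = 15*y^5 - 10*y^4 - 13*y^3 - 16*y^2 - 12*y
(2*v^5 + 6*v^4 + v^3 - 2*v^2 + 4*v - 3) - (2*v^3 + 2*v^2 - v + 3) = 2*v^5 + 6*v^4 - v^3 - 4*v^2 + 5*v - 6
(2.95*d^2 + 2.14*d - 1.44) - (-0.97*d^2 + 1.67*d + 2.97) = 3.92*d^2 + 0.47*d - 4.41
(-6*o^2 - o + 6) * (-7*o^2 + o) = 42*o^4 + o^3 - 43*o^2 + 6*o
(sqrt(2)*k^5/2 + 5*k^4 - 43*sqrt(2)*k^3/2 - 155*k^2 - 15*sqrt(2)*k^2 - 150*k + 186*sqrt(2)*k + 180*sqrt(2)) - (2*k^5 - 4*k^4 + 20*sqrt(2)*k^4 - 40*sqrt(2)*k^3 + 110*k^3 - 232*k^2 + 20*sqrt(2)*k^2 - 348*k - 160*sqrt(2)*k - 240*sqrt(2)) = -2*k^5 + sqrt(2)*k^5/2 - 20*sqrt(2)*k^4 + 9*k^4 - 110*k^3 + 37*sqrt(2)*k^3/2 - 35*sqrt(2)*k^2 + 77*k^2 + 198*k + 346*sqrt(2)*k + 420*sqrt(2)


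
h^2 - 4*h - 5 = (h - 5)*(h + 1)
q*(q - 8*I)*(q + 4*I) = q^3 - 4*I*q^2 + 32*q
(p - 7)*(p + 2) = p^2 - 5*p - 14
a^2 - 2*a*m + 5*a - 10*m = (a + 5)*(a - 2*m)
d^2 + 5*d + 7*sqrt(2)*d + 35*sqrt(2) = (d + 5)*(d + 7*sqrt(2))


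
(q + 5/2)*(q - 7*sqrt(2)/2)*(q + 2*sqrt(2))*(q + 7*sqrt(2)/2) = q^4 + 5*q^3/2 + 2*sqrt(2)*q^3 - 49*q^2/2 + 5*sqrt(2)*q^2 - 49*sqrt(2)*q - 245*q/4 - 245*sqrt(2)/2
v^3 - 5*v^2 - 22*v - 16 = (v - 8)*(v + 1)*(v + 2)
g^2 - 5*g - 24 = (g - 8)*(g + 3)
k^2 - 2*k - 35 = (k - 7)*(k + 5)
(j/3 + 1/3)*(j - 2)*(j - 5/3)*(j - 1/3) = j^4/3 - j^3 + 5*j^2/27 + 31*j/27 - 10/27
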